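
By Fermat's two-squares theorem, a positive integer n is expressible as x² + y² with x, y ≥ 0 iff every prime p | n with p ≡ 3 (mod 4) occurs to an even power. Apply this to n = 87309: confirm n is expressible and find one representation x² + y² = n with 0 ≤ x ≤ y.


Step 1: Factor n = 87309 = 3^2 · 89 · 109.
Step 2: Check the mod-4 condition on each prime factor: 3 ≡ 3 (mod 4), exponent 2 (must be even); 89 ≡ 1 (mod 4), exponent 1; 109 ≡ 1 (mod 4), exponent 1.
All primes ≡ 3 (mod 4) appear to even exponent (or don't appear), so by the two-squares theorem n IS expressible as a sum of two squares.
Step 3: Build a representation. Group n = k² · m with k = 3 and m = 89 · 109 = 9701 (a product of primes ≡ 1 (mod 4)); a representation of m scales to one of n via (k·x)² + (k·y)² = k²(x² + y²). Each prime p ≡ 1 (mod 4) is itself a sum of two squares; find a² by testing p − a² for a perfect square:
  89: 89 − 1² = 88, 89 − 2² = 85, 89 − 3² = 80, 89 − 4² = 73, 89 − 5² = 64 = 8² ⇒ 89 = 5² + 8².
  109: 109 − 1² = 108, 109 − 2² = 105, 109 − 3² = 100 = 10² ⇒ 109 = 3² + 10².
  Combine using the Brahmagupta–Fibonacci identity (a² + b²)(c² + d²) = (ac − bd)² + (ad + bc)² = (ac + bd)² + (ad − bc)²:
  89 · 109 = 9701: from (5² + 8²)(3² + 10²), take (5·3 − 8·10, 5·10 + 8·3) = (15 − 80, 50 + 24) = (-65, 74); dropping signs (only squares matter) gives (65, 74); check 65² + 74² = 4225 + 5476 = 9701 ✓.
  Scale by k = 3: (3·65, 3·74) = (195, 222).
Step 4: Order so x ≤ y and verify: 195² + 222² = 38025 + 49284 = 87309 = n. ✓

n = 87309 = 195² + 222² (one valid representation with x ≤ y).


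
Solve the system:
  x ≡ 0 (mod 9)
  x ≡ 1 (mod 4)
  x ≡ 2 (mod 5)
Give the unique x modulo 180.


Moduli 9, 4, 5 are pairwise coprime; by CRT there is a unique solution modulo M = 9 · 4 · 5 = 180.
Solve pairwise, accumulating the modulus:
  Start with x ≡ 0 (mod 9).
  Combine with x ≡ 1 (mod 4): since gcd(9, 4) = 1, we get a unique residue mod 36.
    Write x = 0 + 9·t and substitute into x ≡ 1 (mod 4): 9·t ≡ 1 − 0 = 1 (mod 4).
    Reduce coefficients mod 4: 1·t ≡ 1 (mod 4).
    So t ≡ 1 (mod 4).
    Then x = 0 + 9·1 = 9, valid modulo lcm(9, 4) = 36: x ≡ 9 (mod 36).
  Combine with x ≡ 2 (mod 5): since gcd(36, 5) = 1, we get a unique residue mod 180.
    Write x = 9 + 36·t and substitute into x ≡ 2 (mod 5): 36·t ≡ 2 − 9 = -7 (mod 5).
    Reduce coefficients mod 5: 1·t ≡ 3 (mod 5).
    So t ≡ 3 (mod 5).
    Then x = 9 + 36·3 = 117, valid modulo lcm(36, 5) = 180: x ≡ 117 (mod 180).
Verify: 117 mod 9 = 0 ✓, 117 mod 4 = 1 ✓, 117 mod 5 = 2 ✓.

x ≡ 117 (mod 180).


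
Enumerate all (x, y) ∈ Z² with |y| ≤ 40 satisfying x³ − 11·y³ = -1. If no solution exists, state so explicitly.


The equation is x³ - 11y³ = -1. For fixed y, x³ = 11·y³ − 1, so a solution requires the RHS to be a perfect cube.
Strategy: iterate y from -40 to 40, compute RHS = 11·y³ − 1, and check whether it is a (positive or negative) perfect cube.
Check small values of y:
  y = 0: RHS = -1 = (-1)³ ⇒ x = -1 works.
  y = 1: RHS = 10 is not a perfect cube.
  y = -1: RHS = -12 is not a perfect cube.
  y = 2: RHS = 87 is not a perfect cube.
  y = -2: RHS = -89 is not a perfect cube.
  y = 3: RHS = 296 is not a perfect cube.
  y = -3: RHS = -298 is not a perfect cube.
Continuing the search up to |y| = 40 finds no further solutions beyond those listed.
Collected solutions: (-1, 0).

Solutions (with |y| ≤ 40): (-1, 0).


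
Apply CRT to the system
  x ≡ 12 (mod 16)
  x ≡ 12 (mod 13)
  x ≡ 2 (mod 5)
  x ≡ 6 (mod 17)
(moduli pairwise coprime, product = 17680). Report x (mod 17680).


Product of moduli M = 16 · 13 · 5 · 17 = 17680.
Merge one congruence at a time:
  Start: x ≡ 12 (mod 16).
  Combine with x ≡ 12 (mod 13); new modulus lcm = 208.
    Write x = 12 + 16·t and substitute into x ≡ 12 (mod 13): 16·t ≡ 12 − 12 = 0 (mod 13).
    Reduce coefficients mod 13: 3·t ≡ 0 (mod 13).
    The inverse of 3 mod 13 is 9 (since 3·9 = 27 = 2·13 + 1), so t ≡ 9·0 = 0 ≡ 0 (mod 13).
    Then x = 12 + 16·0 = 12, valid modulo lcm(16, 13) = 208: x ≡ 12 (mod 208).
  Combine with x ≡ 2 (mod 5); new modulus lcm = 1040.
    Write x = 12 + 208·t and substitute into x ≡ 2 (mod 5): 208·t ≡ 2 − 12 = -10 (mod 5).
    Reduce coefficients mod 5: 3·t ≡ 0 (mod 5).
    The inverse of 3 mod 5 is 2 (since 3·2 = 6 = 1·5 + 1), so t ≡ 2·0 = 0 ≡ 0 (mod 5).
    Then x = 12 + 208·0 = 12, valid modulo lcm(208, 5) = 1040: x ≡ 12 (mod 1040).
  Combine with x ≡ 6 (mod 17); new modulus lcm = 17680.
    Write x = 12 + 1040·t and substitute into x ≡ 6 (mod 17): 1040·t ≡ 6 − 12 = -6 (mod 17).
    Reduce coefficients mod 17: 3·t ≡ 11 (mod 17).
    The inverse of 3 mod 17 is 6 (since 3·6 = 18 = 1·17 + 1), so t ≡ 6·11 = 66 ≡ 15 (mod 17).
    Then x = 12 + 1040·15 = 15612, valid modulo lcm(1040, 17) = 17680: x ≡ 15612 (mod 17680).
Verify against each original: 15612 mod 16 = 12, 15612 mod 13 = 12, 15612 mod 5 = 2, 15612 mod 17 = 6.

x ≡ 15612 (mod 17680).


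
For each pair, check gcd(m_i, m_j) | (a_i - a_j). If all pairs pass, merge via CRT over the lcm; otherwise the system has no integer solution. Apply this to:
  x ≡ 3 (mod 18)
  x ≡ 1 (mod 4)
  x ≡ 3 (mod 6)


Moduli 18, 4, 6 are not pairwise coprime, so CRT works modulo lcm(m_i) when all pairwise compatibility conditions hold.
Pairwise compatibility: gcd(m_i, m_j) must divide a_i - a_j for every pair.
Merge one congruence at a time:
  Start: x ≡ 3 (mod 18).
  Combine with x ≡ 1 (mod 4): gcd(18, 4) = 2; 1 - 3 = -2, which IS divisible by 2, so compatible.
    Write x = 3 + 18·t and substitute into x ≡ 1 (mod 4): 18·t ≡ 1 − 3 = -2 (mod 4).
    Divide the congruence (and modulus) by g = 2: 9·t ≡ -1 (mod 2).
    Reduce coefficients mod 2: 1·t ≡ 1 (mod 2).
    So t ≡ 1 (mod 2).
    Then x = 3 + 18·1 = 21, valid modulo lcm(18, 4) = 36: x ≡ 21 (mod 36).
  Combine with x ≡ 3 (mod 6): gcd(36, 6) = 6; 3 - 21 = -18, which IS divisible by 6, so compatible.
    Write x = 21 + 36·t and substitute into x ≡ 3 (mod 6): 36·t ≡ 3 − 21 = -18 (mod 6).
    Divide the congruence (and modulus) by g = 6: 6·t ≡ -3 (mod 1).
    Modulo 1 every t works; take t = 0.
    Then x = 21 + 36·0 = 21, valid modulo lcm(36, 6) = 36: x ≡ 21 (mod 36).
Verify: 21 mod 18 = 3, 21 mod 4 = 1, 21 mod 6 = 3.

x ≡ 21 (mod 36).


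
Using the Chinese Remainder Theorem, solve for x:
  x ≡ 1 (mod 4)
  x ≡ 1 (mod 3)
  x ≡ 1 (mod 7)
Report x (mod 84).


Moduli 4, 3, 7 are pairwise coprime; by CRT there is a unique solution modulo M = 4 · 3 · 7 = 84.
Solve pairwise, accumulating the modulus:
  Start with x ≡ 1 (mod 4).
  Combine with x ≡ 1 (mod 3): since gcd(4, 3) = 1, we get a unique residue mod 12.
    Write x = 1 + 4·t and substitute into x ≡ 1 (mod 3): 4·t ≡ 1 − 1 = 0 (mod 3).
    Reduce coefficients mod 3: 1·t ≡ 0 (mod 3).
    So t ≡ 0 (mod 3).
    Then x = 1 + 4·0 = 1, valid modulo lcm(4, 3) = 12: x ≡ 1 (mod 12).
  Combine with x ≡ 1 (mod 7): since gcd(12, 7) = 1, we get a unique residue mod 84.
    Write x = 1 + 12·t and substitute into x ≡ 1 (mod 7): 12·t ≡ 1 − 1 = 0 (mod 7).
    Reduce coefficients mod 7: 5·t ≡ 0 (mod 7).
    The inverse of 5 mod 7 is 3 (since 5·3 = 15 = 2·7 + 1), so t ≡ 3·0 = 0 ≡ 0 (mod 7).
    Then x = 1 + 12·0 = 1, valid modulo lcm(12, 7) = 84: x ≡ 1 (mod 84).
Verify: 1 mod 4 = 1 ✓, 1 mod 3 = 1 ✓, 1 mod 7 = 1 ✓.

x ≡ 1 (mod 84).


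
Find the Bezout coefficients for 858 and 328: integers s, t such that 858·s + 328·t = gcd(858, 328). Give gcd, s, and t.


Euclidean algorithm on (858, 328) — divide until remainder is 0:
  858 = 2 · 328 + 202
  328 = 1 · 202 + 126
  202 = 1 · 126 + 76
  126 = 1 · 76 + 50
  76 = 1 · 50 + 26
  50 = 1 · 26 + 24
  26 = 1 · 24 + 2
  24 = 12 · 2 + 0
gcd(858, 328) = 2.
Track Bezout coefficients alongside the remainders: start with r₀ = 858 = a·1 + b·0 (s = 1, t = 0) and r₁ = 328 = a·0 + b·1 (s = 0, t = 1); each new remainder r_{k+1} = r_{k-1} − q_k·r_k inherits s_{k+1} = s_{k-1} − q_k·s_k, t_{k+1} = t_{k-1} − q_k·t_k, so r_k = a·s_k + b·t_k at every step:
  q = 2: r = 202, s = 1 − 2·0 = 1, t = 0 − 2·1 = -2  (check: 858·1 + 328·(-2) = 202)
  q = 1: r = 126, s = 0 − 1·1 = -1, t = 1 − 1·(-2) = 3  (check: 858·(-1) + 328·3 = 126)
  q = 1: r = 76, s = 1 − 1·(-1) = 2, t = -2 − 1·3 = -5  (check: 858·2 + 328·(-5) = 76)
  q = 1: r = 50, s = -1 − 1·2 = -3, t = 3 − 1·(-5) = 8  (check: 858·(-3) + 328·8 = 50)
  q = 1: r = 26, s = 2 − 1·(-3) = 5, t = -5 − 1·8 = -13  (check: 858·5 + 328·(-13) = 26)
  q = 1: r = 24, s = -3 − 1·5 = -8, t = 8 − 1·(-13) = 21  (check: 858·(-8) + 328·21 = 24)
  q = 1: r = 2, s = 5 − 1·(-8) = 13, t = -13 − 1·21 = -34  (check: 858·13 + 328·(-34) = 2)
The row with r = 2 (the gcd) gives the Bezout coefficients s = 13, t = -34.
Result: 858 · (13) + 328 · (-34) = 2.

gcd(858, 328) = 2; s = 13, t = -34 (check: 858·13 + 328·(-34) = 2).


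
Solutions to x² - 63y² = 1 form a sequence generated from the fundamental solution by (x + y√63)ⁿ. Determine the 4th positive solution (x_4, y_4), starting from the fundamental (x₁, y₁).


Step 1: Find the fundamental solution (x₁, y₁) of x² - 63y² = 1.
  Expand √63 as a continued fraction. a₀ = ⌊√63⌋ = 7; iterate m_{k+1} = d_k·a_k − m_k, d_{k+1} = (63 − m_{k+1}²)/d_k, a_{k+1} = ⌊(a₀ + m_{k+1})/d_{k+1}⌋ (starting m₀ = 0, d₀ = 1), with convergents p_k = a_k·p_{k-1} + p_{k-2}, q_k = a_k·q_{k-1} + q_{k-2} (p₋₁ = 1, q₋₁ = 0):
  k = 0: a₀ = 7; p₀/q₀ = 7/1; p₀² − 63·q₀² = 49 − 63 = -14.
  k = 1: m = 7, d = 14, a = ⌊(7 + 7)/14⌋ = 1; p/q = (1·7 + 1)/(1·1 + 0) = 8/1; p² − 63·q² = 64 − 63 = 1.
  The first convergent with p² − 63·q² = 1 gives the fundamental solution (x₁, y₁) = (8, 1).
Step 2: Apply the recurrence (x_{n+1}, y_{n+1}) = (x₁x_n + 63y₁y_n, x₁y_n + y₁x_n) repeatedly.
  From (x_1, y_1) = (8, 1): x_2 = 8·8 + 63·1·1 = 127; y_2 = 8·1 + 1·8 = 16.
  From (x_2, y_2) = (127, 16): x_3 = 8·127 + 63·1·16 = 2024; y_3 = 8·16 + 1·127 = 255.
  From (x_3, y_3) = (2024, 255): x_4 = 8·2024 + 63·1·255 = 32257; y_4 = 8·255 + 1·2024 = 4064.
Step 3: Verify x_4² - 63·y_4² = 1040514049 - 1040514048 = 1 (should be 1). ✓

(x_1, y_1) = (8, 1); (x_4, y_4) = (32257, 4064).


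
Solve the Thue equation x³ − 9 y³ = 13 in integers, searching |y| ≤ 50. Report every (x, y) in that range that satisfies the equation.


The equation is x³ - 9y³ = 13. For fixed y, x³ = 9·y³ + 13, so a solution requires the RHS to be a perfect cube.
Strategy: iterate y from -50 to 50, compute RHS = 9·y³ + 13, and check whether it is a (positive or negative) perfect cube.
Check small values of y:
  y = 0: RHS = 13 is not a perfect cube.
  y = 1: RHS = 22 is not a perfect cube.
  y = -1: RHS = 4 is not a perfect cube.
  y = 2: RHS = 85 is not a perfect cube.
  y = -2: RHS = -59 is not a perfect cube.
  y = 3: RHS = 256 is not a perfect cube.
  y = -3: RHS = -230 is not a perfect cube.
Continuing the search up to |y| = 50 finds no solutions either.
No (x, y) in the scanned range satisfies the equation.

No integer solutions with |y| ≤ 50.


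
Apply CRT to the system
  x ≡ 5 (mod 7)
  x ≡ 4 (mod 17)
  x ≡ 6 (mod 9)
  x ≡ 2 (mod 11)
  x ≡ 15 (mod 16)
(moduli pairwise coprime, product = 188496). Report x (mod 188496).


Product of moduli M = 7 · 17 · 9 · 11 · 16 = 188496.
Merge one congruence at a time:
  Start: x ≡ 5 (mod 7).
  Combine with x ≡ 4 (mod 17); new modulus lcm = 119.
    Write x = 5 + 7·t and substitute into x ≡ 4 (mod 17): 7·t ≡ 4 − 5 = -1 (mod 17).
    Reduce coefficients mod 17: 7·t ≡ 16 (mod 17).
    The inverse of 7 mod 17 is 5 (since 7·5 = 35 = 2·17 + 1), so t ≡ 5·16 = 80 ≡ 12 (mod 17).
    Then x = 5 + 7·12 = 89, valid modulo lcm(7, 17) = 119: x ≡ 89 (mod 119).
  Combine with x ≡ 6 (mod 9); new modulus lcm = 1071.
    Write x = 89 + 119·t and substitute into x ≡ 6 (mod 9): 119·t ≡ 6 − 89 = -83 (mod 9).
    Reduce coefficients mod 9: 2·t ≡ 7 (mod 9).
    The inverse of 2 mod 9 is 5 (since 2·5 = 10 = 1·9 + 1), so t ≡ 5·7 = 35 ≡ 8 (mod 9).
    Then x = 89 + 119·8 = 1041, valid modulo lcm(119, 9) = 1071: x ≡ 1041 (mod 1071).
  Combine with x ≡ 2 (mod 11); new modulus lcm = 11781.
    Write x = 1041 + 1071·t and substitute into x ≡ 2 (mod 11): 1071·t ≡ 2 − 1041 = -1039 (mod 11).
    Reduce coefficients mod 11: 4·t ≡ 6 (mod 11).
    The inverse of 4 mod 11 is 3 (since 4·3 = 12 = 1·11 + 1), so t ≡ 3·6 = 18 ≡ 7 (mod 11).
    Then x = 1041 + 1071·7 = 8538, valid modulo lcm(1071, 11) = 11781: x ≡ 8538 (mod 11781).
  Combine with x ≡ 15 (mod 16); new modulus lcm = 188496.
    Write x = 8538 + 11781·t and substitute into x ≡ 15 (mod 16): 11781·t ≡ 15 − 8538 = -8523 (mod 16).
    Reduce coefficients mod 16: 5·t ≡ 5 (mod 16).
    The inverse of 5 mod 16 is 13 (since 5·13 = 65 = 4·16 + 1), so t ≡ 13·5 = 65 ≡ 1 (mod 16).
    Then x = 8538 + 11781·1 = 20319, valid modulo lcm(11781, 16) = 188496: x ≡ 20319 (mod 188496).
Verify against each original: 20319 mod 7 = 5, 20319 mod 17 = 4, 20319 mod 9 = 6, 20319 mod 11 = 2, 20319 mod 16 = 15.

x ≡ 20319 (mod 188496).


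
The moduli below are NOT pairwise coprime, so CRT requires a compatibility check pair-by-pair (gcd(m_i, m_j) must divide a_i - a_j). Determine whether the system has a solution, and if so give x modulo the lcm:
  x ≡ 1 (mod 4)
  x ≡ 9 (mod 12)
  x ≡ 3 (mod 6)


Moduli 4, 12, 6 are not pairwise coprime, so CRT works modulo lcm(m_i) when all pairwise compatibility conditions hold.
Pairwise compatibility: gcd(m_i, m_j) must divide a_i - a_j for every pair.
Merge one congruence at a time:
  Start: x ≡ 1 (mod 4).
  Combine with x ≡ 9 (mod 12): gcd(4, 12) = 4; 9 - 1 = 8, which IS divisible by 4, so compatible.
    Write x = 1 + 4·t and substitute into x ≡ 9 (mod 12): 4·t ≡ 9 − 1 = 8 (mod 12).
    Divide the congruence (and modulus) by g = 4: 1·t ≡ 2 (mod 3).
    So t ≡ 2 (mod 3).
    Then x = 1 + 4·2 = 9, valid modulo lcm(4, 12) = 12: x ≡ 9 (mod 12).
  Combine with x ≡ 3 (mod 6): gcd(12, 6) = 6; 3 - 9 = -6, which IS divisible by 6, so compatible.
    Write x = 9 + 12·t and substitute into x ≡ 3 (mod 6): 12·t ≡ 3 − 9 = -6 (mod 6).
    Divide the congruence (and modulus) by g = 6: 2·t ≡ -1 (mod 1).
    Modulo 1 every t works; take t = 0.
    Then x = 9 + 12·0 = 9, valid modulo lcm(12, 6) = 12: x ≡ 9 (mod 12).
Verify: 9 mod 4 = 1, 9 mod 12 = 9, 9 mod 6 = 3.

x ≡ 9 (mod 12).


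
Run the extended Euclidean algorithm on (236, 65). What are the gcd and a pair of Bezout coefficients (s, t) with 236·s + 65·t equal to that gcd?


Euclidean algorithm on (236, 65) — divide until remainder is 0:
  236 = 3 · 65 + 41
  65 = 1 · 41 + 24
  41 = 1 · 24 + 17
  24 = 1 · 17 + 7
  17 = 2 · 7 + 3
  7 = 2 · 3 + 1
  3 = 3 · 1 + 0
gcd(236, 65) = 1.
Track Bezout coefficients alongside the remainders: start with r₀ = 236 = a·1 + b·0 (s = 1, t = 0) and r₁ = 65 = a·0 + b·1 (s = 0, t = 1); each new remainder r_{k+1} = r_{k-1} − q_k·r_k inherits s_{k+1} = s_{k-1} − q_k·s_k, t_{k+1} = t_{k-1} − q_k·t_k, so r_k = a·s_k + b·t_k at every step:
  q = 3: r = 41, s = 1 − 3·0 = 1, t = 0 − 3·1 = -3  (check: 236·1 + 65·(-3) = 41)
  q = 1: r = 24, s = 0 − 1·1 = -1, t = 1 − 1·(-3) = 4  (check: 236·(-1) + 65·4 = 24)
  q = 1: r = 17, s = 1 − 1·(-1) = 2, t = -3 − 1·4 = -7  (check: 236·2 + 65·(-7) = 17)
  q = 1: r = 7, s = -1 − 1·2 = -3, t = 4 − 1·(-7) = 11  (check: 236·(-3) + 65·11 = 7)
  q = 2: r = 3, s = 2 − 2·(-3) = 8, t = -7 − 2·11 = -29  (check: 236·8 + 65·(-29) = 3)
  q = 2: r = 1, s = -3 − 2·8 = -19, t = 11 − 2·(-29) = 69  (check: 236·(-19) + 65·69 = 1)
The row with r = 1 (the gcd) gives the Bezout coefficients s = -19, t = 69.
Result: 236 · (-19) + 65 · (69) = 1.

gcd(236, 65) = 1; s = -19, t = 69 (check: 236·(-19) + 65·69 = 1).


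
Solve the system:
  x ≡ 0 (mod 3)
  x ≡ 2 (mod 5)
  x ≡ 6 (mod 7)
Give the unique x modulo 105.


Moduli 3, 5, 7 are pairwise coprime; by CRT there is a unique solution modulo M = 3 · 5 · 7 = 105.
Solve pairwise, accumulating the modulus:
  Start with x ≡ 0 (mod 3).
  Combine with x ≡ 2 (mod 5): since gcd(3, 5) = 1, we get a unique residue mod 15.
    Write x = 0 + 3·t and substitute into x ≡ 2 (mod 5): 3·t ≡ 2 − 0 = 2 (mod 5).
    The inverse of 3 mod 5 is 2 (since 3·2 = 6 = 1·5 + 1), so t ≡ 2·2 = 4 ≡ 4 (mod 5).
    Then x = 0 + 3·4 = 12, valid modulo lcm(3, 5) = 15: x ≡ 12 (mod 15).
  Combine with x ≡ 6 (mod 7): since gcd(15, 7) = 1, we get a unique residue mod 105.
    Write x = 12 + 15·t and substitute into x ≡ 6 (mod 7): 15·t ≡ 6 − 12 = -6 (mod 7).
    Reduce coefficients mod 7: 1·t ≡ 1 (mod 7).
    So t ≡ 1 (mod 7).
    Then x = 12 + 15·1 = 27, valid modulo lcm(15, 7) = 105: x ≡ 27 (mod 105).
Verify: 27 mod 3 = 0 ✓, 27 mod 5 = 2 ✓, 27 mod 7 = 6 ✓.

x ≡ 27 (mod 105).


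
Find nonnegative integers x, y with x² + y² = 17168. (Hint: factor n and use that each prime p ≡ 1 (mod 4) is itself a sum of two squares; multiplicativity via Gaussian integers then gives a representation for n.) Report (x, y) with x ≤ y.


Step 1: Factor n = 17168 = 2^4 · 29 · 37.
Step 2: Check the mod-4 condition on each prime factor: 2 = 2 (special); 29 ≡ 1 (mod 4), exponent 1; 37 ≡ 1 (mod 4), exponent 1.
All primes ≡ 3 (mod 4) appear to even exponent (or don't appear), so by the two-squares theorem n IS expressible as a sum of two squares.
Step 3: Build a representation. Group n = k² · m with k = 4 and m = 29 · 37 = 1073 (a product of primes ≡ 1 (mod 4)); a representation of m scales to one of n via (k·x)² + (k·y)² = k²(x² + y²). Each prime p ≡ 1 (mod 4) is itself a sum of two squares; find a² by testing p − a² for a perfect square:
  29: 29 − 1² = 28, 29 − 2² = 25 = 5² ⇒ 29 = 2² + 5².
  37: 37 − 1² = 36 = 6² ⇒ 37 = 1² + 6².
  Combine using the Brahmagupta–Fibonacci identity (a² + b²)(c² + d²) = (ac − bd)² + (ad + bc)² = (ac + bd)² + (ad − bc)²:
  29 · 37 = 1073: from (2² + 5²)(1² + 6²), take (2·1 − 5·6, 2·6 + 5·1) = (2 − 30, 12 + 5) = (-28, 17); dropping signs (only squares matter) gives (28, 17); check 28² + 17² = 784 + 289 = 1073 ✓.
  Scale by k = 4: (4·28, 4·17) = (112, 68).
Step 4: Order so x ≤ y and verify: 68² + 112² = 4624 + 12544 = 17168 = n. ✓

n = 17168 = 68² + 112² (one valid representation with x ≤ y).


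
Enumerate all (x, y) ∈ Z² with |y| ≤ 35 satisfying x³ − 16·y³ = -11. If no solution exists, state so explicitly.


The equation is x³ - 16y³ = -11. For fixed y, x³ = 16·y³ − 11, so a solution requires the RHS to be a perfect cube.
Strategy: iterate y from -35 to 35, compute RHS = 16·y³ − 11, and check whether it is a (positive or negative) perfect cube.
Check small values of y:
  y = 0: RHS = -11 is not a perfect cube.
  y = 1: RHS = 5 is not a perfect cube.
  y = -1: RHS = -27 = (-3)³ ⇒ x = -3 works.
  y = 2: RHS = 117 is not a perfect cube.
  y = -2: RHS = -139 is not a perfect cube.
  y = 3: RHS = 421 is not a perfect cube.
  y = -3: RHS = -443 is not a perfect cube.
Continuing the search up to |y| = 35 finds no further solutions beyond those listed.
Collected solutions: (-3, -1).

Solutions (with |y| ≤ 35): (-3, -1).


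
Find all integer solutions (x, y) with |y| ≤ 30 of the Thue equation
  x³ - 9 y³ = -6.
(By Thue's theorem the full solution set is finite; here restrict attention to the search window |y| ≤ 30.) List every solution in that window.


The equation is x³ - 9y³ = -6. For fixed y, x³ = 9·y³ − 6, so a solution requires the RHS to be a perfect cube.
Strategy: iterate y from -30 to 30, compute RHS = 9·y³ − 6, and check whether it is a (positive or negative) perfect cube.
Check small values of y:
  y = 0: RHS = -6 is not a perfect cube.
  y = 1: RHS = 3 is not a perfect cube.
  y = -1: RHS = -15 is not a perfect cube.
  y = 2: RHS = 66 is not a perfect cube.
  y = -2: RHS = -78 is not a perfect cube.
  y = 3: RHS = 237 is not a perfect cube.
  y = -3: RHS = -249 is not a perfect cube.
Continuing the search up to |y| = 30 finds no solutions either.
No (x, y) in the scanned range satisfies the equation.

No integer solutions with |y| ≤ 30.


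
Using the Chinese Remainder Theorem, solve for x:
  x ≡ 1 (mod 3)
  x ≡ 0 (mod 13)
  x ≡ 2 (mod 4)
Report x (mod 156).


Moduli 3, 13, 4 are pairwise coprime; by CRT there is a unique solution modulo M = 3 · 13 · 4 = 156.
Solve pairwise, accumulating the modulus:
  Start with x ≡ 1 (mod 3).
  Combine with x ≡ 0 (mod 13): since gcd(3, 13) = 1, we get a unique residue mod 39.
    Write x = 1 + 3·t and substitute into x ≡ 0 (mod 13): 3·t ≡ 0 − 1 = -1 (mod 13).
    Reduce coefficients mod 13: 3·t ≡ 12 (mod 13).
    The inverse of 3 mod 13 is 9 (since 3·9 = 27 = 2·13 + 1), so t ≡ 9·12 = 108 ≡ 4 (mod 13).
    Then x = 1 + 3·4 = 13, valid modulo lcm(3, 13) = 39: x ≡ 13 (mod 39).
  Combine with x ≡ 2 (mod 4): since gcd(39, 4) = 1, we get a unique residue mod 156.
    Write x = 13 + 39·t and substitute into x ≡ 2 (mod 4): 39·t ≡ 2 − 13 = -11 (mod 4).
    Reduce coefficients mod 4: 3·t ≡ 1 (mod 4).
    The inverse of 3 mod 4 is 3 (since 3·3 = 9 = 2·4 + 1), so t ≡ 3·1 = 3 ≡ 3 (mod 4).
    Then x = 13 + 39·3 = 130, valid modulo lcm(39, 4) = 156: x ≡ 130 (mod 156).
Verify: 130 mod 3 = 1 ✓, 130 mod 13 = 0 ✓, 130 mod 4 = 2 ✓.

x ≡ 130 (mod 156).


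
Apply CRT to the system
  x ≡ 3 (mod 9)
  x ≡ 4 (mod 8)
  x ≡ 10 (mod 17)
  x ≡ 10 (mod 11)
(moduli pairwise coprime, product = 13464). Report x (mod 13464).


Product of moduli M = 9 · 8 · 17 · 11 = 13464.
Merge one congruence at a time:
  Start: x ≡ 3 (mod 9).
  Combine with x ≡ 4 (mod 8); new modulus lcm = 72.
    Write x = 3 + 9·t and substitute into x ≡ 4 (mod 8): 9·t ≡ 4 − 3 = 1 (mod 8).
    Reduce coefficients mod 8: 1·t ≡ 1 (mod 8).
    So t ≡ 1 (mod 8).
    Then x = 3 + 9·1 = 12, valid modulo lcm(9, 8) = 72: x ≡ 12 (mod 72).
  Combine with x ≡ 10 (mod 17); new modulus lcm = 1224.
    Write x = 12 + 72·t and substitute into x ≡ 10 (mod 17): 72·t ≡ 10 − 12 = -2 (mod 17).
    Reduce coefficients mod 17: 4·t ≡ 15 (mod 17).
    The inverse of 4 mod 17 is 13 (since 4·13 = 52 = 3·17 + 1), so t ≡ 13·15 = 195 ≡ 8 (mod 17).
    Then x = 12 + 72·8 = 588, valid modulo lcm(72, 17) = 1224: x ≡ 588 (mod 1224).
  Combine with x ≡ 10 (mod 11); new modulus lcm = 13464.
    Write x = 588 + 1224·t and substitute into x ≡ 10 (mod 11): 1224·t ≡ 10 − 588 = -578 (mod 11).
    Reduce coefficients mod 11: 3·t ≡ 5 (mod 11).
    The inverse of 3 mod 11 is 4 (since 3·4 = 12 = 1·11 + 1), so t ≡ 4·5 = 20 ≡ 9 (mod 11).
    Then x = 588 + 1224·9 = 11604, valid modulo lcm(1224, 11) = 13464: x ≡ 11604 (mod 13464).
Verify against each original: 11604 mod 9 = 3, 11604 mod 8 = 4, 11604 mod 17 = 10, 11604 mod 11 = 10.

x ≡ 11604 (mod 13464).


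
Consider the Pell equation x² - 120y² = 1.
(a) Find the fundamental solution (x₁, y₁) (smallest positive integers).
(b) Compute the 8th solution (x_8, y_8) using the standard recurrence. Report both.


Step 1: Find the fundamental solution (x₁, y₁) of x² - 120y² = 1.
  Expand √120 as a continued fraction. a₀ = ⌊√120⌋ = 10; iterate m_{k+1} = d_k·a_k − m_k, d_{k+1} = (120 − m_{k+1}²)/d_k, a_{k+1} = ⌊(a₀ + m_{k+1})/d_{k+1}⌋ (starting m₀ = 0, d₀ = 1), with convergents p_k = a_k·p_{k-1} + p_{k-2}, q_k = a_k·q_{k-1} + q_{k-2} (p₋₁ = 1, q₋₁ = 0):
  k = 0: a₀ = 10; p₀/q₀ = 10/1; p₀² − 120·q₀² = 100 − 120 = -20.
  k = 1: m = 10, d = 20, a = ⌊(10 + 10)/20⌋ = 1; p/q = (1·10 + 1)/(1·1 + 0) = 11/1; p² − 120·q² = 121 − 120 = 1.
  The first convergent with p² − 120·q² = 1 gives the fundamental solution (x₁, y₁) = (11, 1).
Step 2: Apply the recurrence (x_{n+1}, y_{n+1}) = (x₁x_n + 120y₁y_n, x₁y_n + y₁x_n) repeatedly.
  From (x_1, y_1) = (11, 1): x_2 = 11·11 + 120·1·1 = 241; y_2 = 11·1 + 1·11 = 22.
  From (x_2, y_2) = (241, 22): x_3 = 11·241 + 120·1·22 = 5291; y_3 = 11·22 + 1·241 = 483.
  From (x_3, y_3) = (5291, 483): x_4 = 11·5291 + 120·1·483 = 116161; y_4 = 11·483 + 1·5291 = 10604.
  From (x_4, y_4) = (116161, 10604): x_5 = 11·116161 + 120·1·10604 = 2550251; y_5 = 11·10604 + 1·116161 = 232805.
  From (x_5, y_5) = (2550251, 232805): x_6 = 11·2550251 + 120·1·232805 = 55989361; y_6 = 11·232805 + 1·2550251 = 5111106.
  From (x_6, y_6) = (55989361, 5111106): x_7 = 11·55989361 + 120·1·5111106 = 1229215691; y_7 = 11·5111106 + 1·55989361 = 112211527.
  From (x_7, y_7) = (1229215691, 112211527): x_8 = 11·1229215691 + 120·1·112211527 = 26986755841; y_8 = 11·112211527 + 1·1229215691 = 2463542488.
Step 3: Verify x_8² - 120·y_8² = 728284990821747617281 - 728284990821747617280 = 1 (should be 1). ✓

(x_1, y_1) = (11, 1); (x_8, y_8) = (26986755841, 2463542488).


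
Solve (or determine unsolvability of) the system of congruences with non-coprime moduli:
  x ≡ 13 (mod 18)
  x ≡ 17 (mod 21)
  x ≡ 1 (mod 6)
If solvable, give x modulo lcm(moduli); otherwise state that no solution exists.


Moduli 18, 21, 6 are not pairwise coprime, so CRT works modulo lcm(m_i) when all pairwise compatibility conditions hold.
Pairwise compatibility: gcd(m_i, m_j) must divide a_i - a_j for every pair.
Merge one congruence at a time:
  Start: x ≡ 13 (mod 18).
  Combine with x ≡ 17 (mod 21): gcd(18, 21) = 3, and 17 - 13 = 4 is NOT divisible by 3.
    ⇒ system is inconsistent (no integer solution).

No solution (the system is inconsistent).


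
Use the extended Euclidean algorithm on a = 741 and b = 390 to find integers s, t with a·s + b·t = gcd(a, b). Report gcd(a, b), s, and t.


Euclidean algorithm on (741, 390) — divide until remainder is 0:
  741 = 1 · 390 + 351
  390 = 1 · 351 + 39
  351 = 9 · 39 + 0
gcd(741, 390) = 39.
Track Bezout coefficients alongside the remainders: start with r₀ = 741 = a·1 + b·0 (s = 1, t = 0) and r₁ = 390 = a·0 + b·1 (s = 0, t = 1); each new remainder r_{k+1} = r_{k-1} − q_k·r_k inherits s_{k+1} = s_{k-1} − q_k·s_k, t_{k+1} = t_{k-1} − q_k·t_k, so r_k = a·s_k + b·t_k at every step:
  q = 1: r = 351, s = 1 − 1·0 = 1, t = 0 − 1·1 = -1  (check: 741·1 + 390·(-1) = 351)
  q = 1: r = 39, s = 0 − 1·1 = -1, t = 1 − 1·(-1) = 2  (check: 741·(-1) + 390·2 = 39)
The row with r = 39 (the gcd) gives the Bezout coefficients s = -1, t = 2.
Result: 741 · (-1) + 390 · (2) = 39.

gcd(741, 390) = 39; s = -1, t = 2 (check: 741·(-1) + 390·2 = 39).


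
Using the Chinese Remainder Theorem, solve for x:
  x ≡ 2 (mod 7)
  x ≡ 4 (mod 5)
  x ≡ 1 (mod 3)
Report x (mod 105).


Moduli 7, 5, 3 are pairwise coprime; by CRT there is a unique solution modulo M = 7 · 5 · 3 = 105.
Solve pairwise, accumulating the modulus:
  Start with x ≡ 2 (mod 7).
  Combine with x ≡ 4 (mod 5): since gcd(7, 5) = 1, we get a unique residue mod 35.
    Write x = 2 + 7·t and substitute into x ≡ 4 (mod 5): 7·t ≡ 4 − 2 = 2 (mod 5).
    Reduce coefficients mod 5: 2·t ≡ 2 (mod 5).
    The inverse of 2 mod 5 is 3 (since 2·3 = 6 = 1·5 + 1), so t ≡ 3·2 = 6 ≡ 1 (mod 5).
    Then x = 2 + 7·1 = 9, valid modulo lcm(7, 5) = 35: x ≡ 9 (mod 35).
  Combine with x ≡ 1 (mod 3): since gcd(35, 3) = 1, we get a unique residue mod 105.
    Write x = 9 + 35·t and substitute into x ≡ 1 (mod 3): 35·t ≡ 1 − 9 = -8 (mod 3).
    Reduce coefficients mod 3: 2·t ≡ 1 (mod 3).
    The inverse of 2 mod 3 is 2 (since 2·2 = 4 = 1·3 + 1), so t ≡ 2·1 = 2 ≡ 2 (mod 3).
    Then x = 9 + 35·2 = 79, valid modulo lcm(35, 3) = 105: x ≡ 79 (mod 105).
Verify: 79 mod 7 = 2 ✓, 79 mod 5 = 4 ✓, 79 mod 3 = 1 ✓.

x ≡ 79 (mod 105).


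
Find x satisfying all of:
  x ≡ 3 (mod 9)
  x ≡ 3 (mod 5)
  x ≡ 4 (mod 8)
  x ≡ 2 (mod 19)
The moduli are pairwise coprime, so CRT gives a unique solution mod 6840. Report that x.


Product of moduli M = 9 · 5 · 8 · 19 = 6840.
Merge one congruence at a time:
  Start: x ≡ 3 (mod 9).
  Combine with x ≡ 3 (mod 5); new modulus lcm = 45.
    Write x = 3 + 9·t and substitute into x ≡ 3 (mod 5): 9·t ≡ 3 − 3 = 0 (mod 5).
    Reduce coefficients mod 5: 4·t ≡ 0 (mod 5).
    The inverse of 4 mod 5 is 4 (since 4·4 = 16 = 3·5 + 1), so t ≡ 4·0 = 0 ≡ 0 (mod 5).
    Then x = 3 + 9·0 = 3, valid modulo lcm(9, 5) = 45: x ≡ 3 (mod 45).
  Combine with x ≡ 4 (mod 8); new modulus lcm = 360.
    Write x = 3 + 45·t and substitute into x ≡ 4 (mod 8): 45·t ≡ 4 − 3 = 1 (mod 8).
    Reduce coefficients mod 8: 5·t ≡ 1 (mod 8).
    The inverse of 5 mod 8 is 5 (since 5·5 = 25 = 3·8 + 1), so t ≡ 5·1 = 5 ≡ 5 (mod 8).
    Then x = 3 + 45·5 = 228, valid modulo lcm(45, 8) = 360: x ≡ 228 (mod 360).
  Combine with x ≡ 2 (mod 19); new modulus lcm = 6840.
    Write x = 228 + 360·t and substitute into x ≡ 2 (mod 19): 360·t ≡ 2 − 228 = -226 (mod 19).
    Reduce coefficients mod 19: 18·t ≡ 2 (mod 19).
    The inverse of 18 mod 19 is 18 (since 18·18 = 324 = 17·19 + 1), so t ≡ 18·2 = 36 ≡ 17 (mod 19).
    Then x = 228 + 360·17 = 6348, valid modulo lcm(360, 19) = 6840: x ≡ 6348 (mod 6840).
Verify against each original: 6348 mod 9 = 3, 6348 mod 5 = 3, 6348 mod 8 = 4, 6348 mod 19 = 2.

x ≡ 6348 (mod 6840).


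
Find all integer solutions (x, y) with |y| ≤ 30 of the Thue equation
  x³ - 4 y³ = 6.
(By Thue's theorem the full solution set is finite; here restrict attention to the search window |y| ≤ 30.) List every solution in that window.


The equation is x³ - 4y³ = 6. For fixed y, x³ = 4·y³ + 6, so a solution requires the RHS to be a perfect cube.
Strategy: iterate y from -30 to 30, compute RHS = 4·y³ + 6, and check whether it is a (positive or negative) perfect cube.
Check small values of y:
  y = 0: RHS = 6 is not a perfect cube.
  y = 1: RHS = 10 is not a perfect cube.
  y = -1: RHS = 2 is not a perfect cube.
  y = 2: RHS = 38 is not a perfect cube.
  y = -2: RHS = -26 is not a perfect cube.
  y = 3: RHS = 114 is not a perfect cube.
  y = -3: RHS = -102 is not a perfect cube.
Continuing the search up to |y| = 30 finds no solutions either.
No (x, y) in the scanned range satisfies the equation.

No integer solutions with |y| ≤ 30.


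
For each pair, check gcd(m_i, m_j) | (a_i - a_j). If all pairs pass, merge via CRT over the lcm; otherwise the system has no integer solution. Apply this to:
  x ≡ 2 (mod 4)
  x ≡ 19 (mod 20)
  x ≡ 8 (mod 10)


Moduli 4, 20, 10 are not pairwise coprime, so CRT works modulo lcm(m_i) when all pairwise compatibility conditions hold.
Pairwise compatibility: gcd(m_i, m_j) must divide a_i - a_j for every pair.
Merge one congruence at a time:
  Start: x ≡ 2 (mod 4).
  Combine with x ≡ 19 (mod 20): gcd(4, 20) = 4, and 19 - 2 = 17 is NOT divisible by 4.
    ⇒ system is inconsistent (no integer solution).

No solution (the system is inconsistent).


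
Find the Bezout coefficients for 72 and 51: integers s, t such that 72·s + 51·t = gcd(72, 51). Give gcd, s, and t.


Euclidean algorithm on (72, 51) — divide until remainder is 0:
  72 = 1 · 51 + 21
  51 = 2 · 21 + 9
  21 = 2 · 9 + 3
  9 = 3 · 3 + 0
gcd(72, 51) = 3.
Track Bezout coefficients alongside the remainders: start with r₀ = 72 = a·1 + b·0 (s = 1, t = 0) and r₁ = 51 = a·0 + b·1 (s = 0, t = 1); each new remainder r_{k+1} = r_{k-1} − q_k·r_k inherits s_{k+1} = s_{k-1} − q_k·s_k, t_{k+1} = t_{k-1} − q_k·t_k, so r_k = a·s_k + b·t_k at every step:
  q = 1: r = 21, s = 1 − 1·0 = 1, t = 0 − 1·1 = -1  (check: 72·1 + 51·(-1) = 21)
  q = 2: r = 9, s = 0 − 2·1 = -2, t = 1 − 2·(-1) = 3  (check: 72·(-2) + 51·3 = 9)
  q = 2: r = 3, s = 1 − 2·(-2) = 5, t = -1 − 2·3 = -7  (check: 72·5 + 51·(-7) = 3)
The row with r = 3 (the gcd) gives the Bezout coefficients s = 5, t = -7.
Result: 72 · (5) + 51 · (-7) = 3.

gcd(72, 51) = 3; s = 5, t = -7 (check: 72·5 + 51·(-7) = 3).


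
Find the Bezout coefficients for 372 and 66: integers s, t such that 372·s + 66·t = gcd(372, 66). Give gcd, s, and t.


Euclidean algorithm on (372, 66) — divide until remainder is 0:
  372 = 5 · 66 + 42
  66 = 1 · 42 + 24
  42 = 1 · 24 + 18
  24 = 1 · 18 + 6
  18 = 3 · 6 + 0
gcd(372, 66) = 6.
Track Bezout coefficients alongside the remainders: start with r₀ = 372 = a·1 + b·0 (s = 1, t = 0) and r₁ = 66 = a·0 + b·1 (s = 0, t = 1); each new remainder r_{k+1} = r_{k-1} − q_k·r_k inherits s_{k+1} = s_{k-1} − q_k·s_k, t_{k+1} = t_{k-1} − q_k·t_k, so r_k = a·s_k + b·t_k at every step:
  q = 5: r = 42, s = 1 − 5·0 = 1, t = 0 − 5·1 = -5  (check: 372·1 + 66·(-5) = 42)
  q = 1: r = 24, s = 0 − 1·1 = -1, t = 1 − 1·(-5) = 6  (check: 372·(-1) + 66·6 = 24)
  q = 1: r = 18, s = 1 − 1·(-1) = 2, t = -5 − 1·6 = -11  (check: 372·2 + 66·(-11) = 18)
  q = 1: r = 6, s = -1 − 1·2 = -3, t = 6 − 1·(-11) = 17  (check: 372·(-3) + 66·17 = 6)
The row with r = 6 (the gcd) gives the Bezout coefficients s = -3, t = 17.
Result: 372 · (-3) + 66 · (17) = 6.

gcd(372, 66) = 6; s = -3, t = 17 (check: 372·(-3) + 66·17 = 6).


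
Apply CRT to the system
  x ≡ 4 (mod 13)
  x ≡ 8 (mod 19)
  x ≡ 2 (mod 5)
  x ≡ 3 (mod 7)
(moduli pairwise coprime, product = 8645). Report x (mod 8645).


Product of moduli M = 13 · 19 · 5 · 7 = 8645.
Merge one congruence at a time:
  Start: x ≡ 4 (mod 13).
  Combine with x ≡ 8 (mod 19); new modulus lcm = 247.
    Write x = 4 + 13·t and substitute into x ≡ 8 (mod 19): 13·t ≡ 8 − 4 = 4 (mod 19).
    The inverse of 13 mod 19 is 3 (since 13·3 = 39 = 2·19 + 1), so t ≡ 3·4 = 12 ≡ 12 (mod 19).
    Then x = 4 + 13·12 = 160, valid modulo lcm(13, 19) = 247: x ≡ 160 (mod 247).
  Combine with x ≡ 2 (mod 5); new modulus lcm = 1235.
    Write x = 160 + 247·t and substitute into x ≡ 2 (mod 5): 247·t ≡ 2 − 160 = -158 (mod 5).
    Reduce coefficients mod 5: 2·t ≡ 2 (mod 5).
    The inverse of 2 mod 5 is 3 (since 2·3 = 6 = 1·5 + 1), so t ≡ 3·2 = 6 ≡ 1 (mod 5).
    Then x = 160 + 247·1 = 407, valid modulo lcm(247, 5) = 1235: x ≡ 407 (mod 1235).
  Combine with x ≡ 3 (mod 7); new modulus lcm = 8645.
    Write x = 407 + 1235·t and substitute into x ≡ 3 (mod 7): 1235·t ≡ 3 − 407 = -404 (mod 7).
    Reduce coefficients mod 7: 3·t ≡ 2 (mod 7).
    The inverse of 3 mod 7 is 5 (since 3·5 = 15 = 2·7 + 1), so t ≡ 5·2 = 10 ≡ 3 (mod 7).
    Then x = 407 + 1235·3 = 4112, valid modulo lcm(1235, 7) = 8645: x ≡ 4112 (mod 8645).
Verify against each original: 4112 mod 13 = 4, 4112 mod 19 = 8, 4112 mod 5 = 2, 4112 mod 7 = 3.

x ≡ 4112 (mod 8645).


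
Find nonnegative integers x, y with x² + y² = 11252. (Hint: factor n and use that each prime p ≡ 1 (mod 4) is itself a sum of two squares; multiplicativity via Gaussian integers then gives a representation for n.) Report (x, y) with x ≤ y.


Step 1: Factor n = 11252 = 2^2 · 29 · 97.
Step 2: Check the mod-4 condition on each prime factor: 2 = 2 (special); 29 ≡ 1 (mod 4), exponent 1; 97 ≡ 1 (mod 4), exponent 1.
All primes ≡ 3 (mod 4) appear to even exponent (or don't appear), so by the two-squares theorem n IS expressible as a sum of two squares.
Step 3: Build a representation. Group n = k² · m with k = 2 and m = 29 · 97 = 2813 (a product of primes ≡ 1 (mod 4)); a representation of m scales to one of n via (k·x)² + (k·y)² = k²(x² + y²). Each prime p ≡ 1 (mod 4) is itself a sum of two squares; find a² by testing p − a² for a perfect square:
  29: 29 − 1² = 28, 29 − 2² = 25 = 5² ⇒ 29 = 2² + 5².
  97: 97 − 1² = 96, 97 − 2² = 93, 97 − 3² = 88, 97 − 4² = 81 = 9² ⇒ 97 = 4² + 9².
  Combine using the Brahmagupta–Fibonacci identity (a² + b²)(c² + d²) = (ac − bd)² + (ad + bc)² = (ac + bd)² + (ad − bc)²:
  29 · 97 = 2813: from (2² + 5²)(4² + 9²), take (2·4 − 5·9, 2·9 + 5·4) = (8 − 45, 18 + 20) = (-37, 38); dropping signs (only squares matter) gives (37, 38); check 37² + 38² = 1369 + 1444 = 2813 ✓.
  Scale by k = 2: (2·37, 2·38) = (74, 76).
Step 4: Order so x ≤ y and verify: 74² + 76² = 5476 + 5776 = 11252 = n. ✓

n = 11252 = 74² + 76² (one valid representation with x ≤ y).


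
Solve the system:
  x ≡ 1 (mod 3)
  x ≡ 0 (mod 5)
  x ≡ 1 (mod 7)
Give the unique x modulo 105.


Moduli 3, 5, 7 are pairwise coprime; by CRT there is a unique solution modulo M = 3 · 5 · 7 = 105.
Solve pairwise, accumulating the modulus:
  Start with x ≡ 1 (mod 3).
  Combine with x ≡ 0 (mod 5): since gcd(3, 5) = 1, we get a unique residue mod 15.
    Write x = 1 + 3·t and substitute into x ≡ 0 (mod 5): 3·t ≡ 0 − 1 = -1 (mod 5).
    Reduce coefficients mod 5: 3·t ≡ 4 (mod 5).
    The inverse of 3 mod 5 is 2 (since 3·2 = 6 = 1·5 + 1), so t ≡ 2·4 = 8 ≡ 3 (mod 5).
    Then x = 1 + 3·3 = 10, valid modulo lcm(3, 5) = 15: x ≡ 10 (mod 15).
  Combine with x ≡ 1 (mod 7): since gcd(15, 7) = 1, we get a unique residue mod 105.
    Write x = 10 + 15·t and substitute into x ≡ 1 (mod 7): 15·t ≡ 1 − 10 = -9 (mod 7).
    Reduce coefficients mod 7: 1·t ≡ 5 (mod 7).
    So t ≡ 5 (mod 7).
    Then x = 10 + 15·5 = 85, valid modulo lcm(15, 7) = 105: x ≡ 85 (mod 105).
Verify: 85 mod 3 = 1 ✓, 85 mod 5 = 0 ✓, 85 mod 7 = 1 ✓.

x ≡ 85 (mod 105).


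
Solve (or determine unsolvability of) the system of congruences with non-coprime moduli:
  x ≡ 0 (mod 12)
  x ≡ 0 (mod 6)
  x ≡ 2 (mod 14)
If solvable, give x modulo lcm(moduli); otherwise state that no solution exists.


Moduli 12, 6, 14 are not pairwise coprime, so CRT works modulo lcm(m_i) when all pairwise compatibility conditions hold.
Pairwise compatibility: gcd(m_i, m_j) must divide a_i - a_j for every pair.
Merge one congruence at a time:
  Start: x ≡ 0 (mod 12).
  Combine with x ≡ 0 (mod 6): gcd(12, 6) = 6; 0 - 0 = 0, which IS divisible by 6, so compatible.
    Write x = 0 + 12·t and substitute into x ≡ 0 (mod 6): 12·t ≡ 0 − 0 = 0 (mod 6).
    Divide the congruence (and modulus) by g = 6: 2·t ≡ 0 (mod 1).
    Modulo 1 every t works; take t = 0.
    Then x = 0 + 12·0 = 0, valid modulo lcm(12, 6) = 12: x ≡ 0 (mod 12).
  Combine with x ≡ 2 (mod 14): gcd(12, 14) = 2; 2 - 0 = 2, which IS divisible by 2, so compatible.
    Write x = 0 + 12·t and substitute into x ≡ 2 (mod 14): 12·t ≡ 2 − 0 = 2 (mod 14).
    Divide the congruence (and modulus) by g = 2: 6·t ≡ 1 (mod 7).
    The inverse of 6 mod 7 is 6 (since 6·6 = 36 = 5·7 + 1), so t ≡ 6·1 = 6 ≡ 6 (mod 7).
    Then x = 0 + 12·6 = 72, valid modulo lcm(12, 14) = 84: x ≡ 72 (mod 84).
Verify: 72 mod 12 = 0, 72 mod 6 = 0, 72 mod 14 = 2.

x ≡ 72 (mod 84).


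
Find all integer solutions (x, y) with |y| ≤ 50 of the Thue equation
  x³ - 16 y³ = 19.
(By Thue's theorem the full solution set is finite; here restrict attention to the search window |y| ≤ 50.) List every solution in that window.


The equation is x³ - 16y³ = 19. For fixed y, x³ = 16·y³ + 19, so a solution requires the RHS to be a perfect cube.
Strategy: iterate y from -50 to 50, compute RHS = 16·y³ + 19, and check whether it is a (positive or negative) perfect cube.
Check small values of y:
  y = 0: RHS = 19 is not a perfect cube.
  y = 1: RHS = 35 is not a perfect cube.
  y = -1: RHS = 3 is not a perfect cube.
  y = 2: RHS = 147 is not a perfect cube.
  y = -2: RHS = -109 is not a perfect cube.
  y = 3: RHS = 451 is not a perfect cube.
  y = -3: RHS = -413 is not a perfect cube.
Continuing the search up to |y| = 50 finds no solutions either.
No (x, y) in the scanned range satisfies the equation.

No integer solutions with |y| ≤ 50.


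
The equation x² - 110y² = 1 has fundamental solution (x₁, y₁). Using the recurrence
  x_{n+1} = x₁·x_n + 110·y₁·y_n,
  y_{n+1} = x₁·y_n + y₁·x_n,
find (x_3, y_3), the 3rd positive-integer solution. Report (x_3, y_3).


Step 1: Find the fundamental solution (x₁, y₁) of x² - 110y² = 1.
  Expand √110 as a continued fraction. a₀ = ⌊√110⌋ = 10; iterate m_{k+1} = d_k·a_k − m_k, d_{k+1} = (110 − m_{k+1}²)/d_k, a_{k+1} = ⌊(a₀ + m_{k+1})/d_{k+1}⌋ (starting m₀ = 0, d₀ = 1), with convergents p_k = a_k·p_{k-1} + p_{k-2}, q_k = a_k·q_{k-1} + q_{k-2} (p₋₁ = 1, q₋₁ = 0):
  k = 0: a₀ = 10; p₀/q₀ = 10/1; p₀² − 110·q₀² = 100 − 110 = -10.
  k = 1: m = 10, d = 10, a = ⌊(10 + 10)/10⌋ = 2; p/q = (2·10 + 1)/(2·1 + 0) = 21/2; p² − 110·q² = 441 − 440 = 1.
  The first convergent with p² − 110·q² = 1 gives the fundamental solution (x₁, y₁) = (21, 2).
Step 2: Apply the recurrence (x_{n+1}, y_{n+1}) = (x₁x_n + 110y₁y_n, x₁y_n + y₁x_n) repeatedly.
  From (x_1, y_1) = (21, 2): x_2 = 21·21 + 110·2·2 = 881; y_2 = 21·2 + 2·21 = 84.
  From (x_2, y_2) = (881, 84): x_3 = 21·881 + 110·2·84 = 36981; y_3 = 21·84 + 2·881 = 3526.
Step 3: Verify x_3² - 110·y_3² = 1367594361 - 1367594360 = 1 (should be 1). ✓

(x_1, y_1) = (21, 2); (x_3, y_3) = (36981, 3526).
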